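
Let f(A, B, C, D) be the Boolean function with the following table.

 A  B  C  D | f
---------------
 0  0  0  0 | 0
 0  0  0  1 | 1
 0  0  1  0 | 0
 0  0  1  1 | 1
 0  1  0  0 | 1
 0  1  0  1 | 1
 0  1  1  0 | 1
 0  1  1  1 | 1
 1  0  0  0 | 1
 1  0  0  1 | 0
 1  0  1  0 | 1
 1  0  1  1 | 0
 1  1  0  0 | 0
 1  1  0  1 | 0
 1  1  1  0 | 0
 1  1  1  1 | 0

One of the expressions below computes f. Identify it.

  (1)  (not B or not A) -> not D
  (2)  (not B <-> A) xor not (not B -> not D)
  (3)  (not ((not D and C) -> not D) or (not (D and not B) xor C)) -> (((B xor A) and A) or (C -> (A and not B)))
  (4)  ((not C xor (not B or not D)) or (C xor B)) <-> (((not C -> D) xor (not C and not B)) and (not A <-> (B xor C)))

(1) disagrees with f on (0,0,0,0) (formula → 1, table → 0); rule it out.
(3) disagrees with f on (0,0,0,0) (formula → 1, table → 0); rule it out.
(4) disagrees with f on (0,0,0,0) (formula → 1, table → 0); rule it out.
That leaves (2). Evaluating it on every row reproduces the table of f exactly.

2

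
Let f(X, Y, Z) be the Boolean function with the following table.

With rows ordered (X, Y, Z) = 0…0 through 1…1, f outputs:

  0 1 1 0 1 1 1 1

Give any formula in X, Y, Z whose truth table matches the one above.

f is 0 on only 2 rows — (0,0,0), (0,1,1). Writing each as a minterm (¬X·¬Y·¬Z, ¬X·Y·Z) and OR-ing them characterizes exactly where f=0, so f is the negation of that disjunction.

f(X, Y, Z) = (((X' · Y') · Z') + ((X' · Y) · Z))'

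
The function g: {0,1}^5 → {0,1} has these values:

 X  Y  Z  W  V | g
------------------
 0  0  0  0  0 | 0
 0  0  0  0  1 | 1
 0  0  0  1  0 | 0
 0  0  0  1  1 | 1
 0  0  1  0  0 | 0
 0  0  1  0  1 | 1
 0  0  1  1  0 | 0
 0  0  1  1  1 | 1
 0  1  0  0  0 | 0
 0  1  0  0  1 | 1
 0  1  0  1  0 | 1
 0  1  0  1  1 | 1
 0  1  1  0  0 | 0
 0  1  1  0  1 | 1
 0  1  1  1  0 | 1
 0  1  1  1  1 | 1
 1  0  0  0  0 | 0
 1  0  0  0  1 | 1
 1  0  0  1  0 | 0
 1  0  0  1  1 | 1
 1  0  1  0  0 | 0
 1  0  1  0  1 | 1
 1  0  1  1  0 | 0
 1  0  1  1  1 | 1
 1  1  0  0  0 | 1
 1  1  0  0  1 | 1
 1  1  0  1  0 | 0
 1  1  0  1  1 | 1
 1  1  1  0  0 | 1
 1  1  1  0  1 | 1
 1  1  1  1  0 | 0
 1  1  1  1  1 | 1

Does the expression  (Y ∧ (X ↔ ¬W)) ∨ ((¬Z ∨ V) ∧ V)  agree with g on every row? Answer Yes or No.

Yes

Evaluate (Y ∧ (X ↔ ¬W)) ∨ ((¬Z ∨ V) ∧ V) on each row and compare to g:
  X=0, Y=0, Z=0, W=0, V=0: formula gives 0, g = 0 ✓
  X=0, Y=0, Z=0, W=0, V=1: formula gives 1, g = 1 ✓
  X=0, Y=0, Z=0, W=1, V=0: formula gives 0, g = 0 ✓
  X=0, Y=0, Z=0, W=1, V=1: formula gives 1, g = 1 ✓
  … (the remaining 28 rows also agree.)
No disagreement on any input; they are logically equivalent.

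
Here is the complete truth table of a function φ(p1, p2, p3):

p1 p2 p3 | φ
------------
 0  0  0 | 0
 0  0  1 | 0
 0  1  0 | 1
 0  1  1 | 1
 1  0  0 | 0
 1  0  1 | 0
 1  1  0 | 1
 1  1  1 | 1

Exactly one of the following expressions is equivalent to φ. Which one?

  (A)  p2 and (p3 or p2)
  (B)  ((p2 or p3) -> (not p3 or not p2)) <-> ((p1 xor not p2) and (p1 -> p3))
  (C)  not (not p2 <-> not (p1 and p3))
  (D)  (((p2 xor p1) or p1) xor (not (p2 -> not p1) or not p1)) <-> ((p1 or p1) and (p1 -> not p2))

A

(B): at (0,0,0) it gives 1, but φ = 0 — eliminated.
(C): at (1,0,1) it gives 1, but φ = 0 — eliminated.
(D): at (1,0,0) it gives 1, but φ = 0 — eliminated.
Only (A) survives; checking it on all 8 rows confirms it matches φ.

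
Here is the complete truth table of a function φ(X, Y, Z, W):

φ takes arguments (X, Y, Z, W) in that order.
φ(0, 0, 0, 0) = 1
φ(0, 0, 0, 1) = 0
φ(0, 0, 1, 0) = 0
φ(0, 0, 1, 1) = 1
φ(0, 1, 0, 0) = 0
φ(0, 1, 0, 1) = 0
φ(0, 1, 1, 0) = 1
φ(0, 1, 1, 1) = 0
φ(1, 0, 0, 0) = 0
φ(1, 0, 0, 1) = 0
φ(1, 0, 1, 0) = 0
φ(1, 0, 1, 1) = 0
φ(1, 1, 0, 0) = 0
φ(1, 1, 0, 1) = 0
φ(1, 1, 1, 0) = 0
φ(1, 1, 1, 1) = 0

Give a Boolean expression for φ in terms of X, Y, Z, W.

The 1-rows are (0,0,0,0), (0,0,1,1), (0,1,1,0). Each contributes one minterm — ¬X·¬Y·¬Z·¬W; ¬X·¬Y·Z·W; ¬X·Y·Z·¬W — and their disjunction is a sum-of-products form of φ.

φ(X, Y, Z, W) = ((((NOT X AND NOT Y) AND NOT Z) AND NOT W) OR (((NOT X AND NOT Y) AND Z) AND W)) OR (((NOT X AND Y) AND Z) AND NOT W)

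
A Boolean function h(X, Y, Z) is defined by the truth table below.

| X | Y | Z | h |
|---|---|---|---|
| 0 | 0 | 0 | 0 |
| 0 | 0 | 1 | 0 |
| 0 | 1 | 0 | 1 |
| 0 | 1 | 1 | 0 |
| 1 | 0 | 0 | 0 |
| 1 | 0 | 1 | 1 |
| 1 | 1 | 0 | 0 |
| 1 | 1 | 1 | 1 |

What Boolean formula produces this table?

h=1 on 3 inputs: (0,1,0), (1,0,1), (1,1,1). Reading each as a conjunction of literals (¬X·Y·¬Z, X·¬Y·Z, X·Y·Z) and taking the OR gives the canonical DNF.

h(X, Y, Z) = (((NOT X AND Y) AND NOT Z) OR ((X AND NOT Y) AND Z)) OR ((X AND Y) AND Z)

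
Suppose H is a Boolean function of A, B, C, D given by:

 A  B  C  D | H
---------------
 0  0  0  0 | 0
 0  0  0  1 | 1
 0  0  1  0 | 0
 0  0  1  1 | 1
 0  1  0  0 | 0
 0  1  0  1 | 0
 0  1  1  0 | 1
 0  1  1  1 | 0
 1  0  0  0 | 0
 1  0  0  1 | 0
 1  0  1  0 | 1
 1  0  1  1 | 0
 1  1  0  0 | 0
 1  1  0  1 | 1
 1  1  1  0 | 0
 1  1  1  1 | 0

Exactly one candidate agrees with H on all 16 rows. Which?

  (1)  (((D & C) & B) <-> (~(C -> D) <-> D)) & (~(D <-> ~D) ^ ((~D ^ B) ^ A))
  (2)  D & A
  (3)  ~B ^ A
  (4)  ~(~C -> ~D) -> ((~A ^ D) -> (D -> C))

(2): at (0,0,0,1) it gives 0, but H = 1 — eliminated.
(3): at (0,0,0,0) it gives 1, but H = 0 — eliminated.
(4): at (0,0,0,0) it gives 1, but H = 0 — eliminated.
(1) is the remaining candidate, and it agrees with H on all 16 inputs.

1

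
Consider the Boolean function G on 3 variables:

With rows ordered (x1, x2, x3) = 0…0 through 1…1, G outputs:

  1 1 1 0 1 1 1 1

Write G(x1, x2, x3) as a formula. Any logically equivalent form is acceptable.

G(x1, x2, x3) = ~((~x1 & x2) & x3)

Only row (0,1,1) gives 0. So G is 1 everywhere except there — the complement of the minterm ¬x1·x2·x3.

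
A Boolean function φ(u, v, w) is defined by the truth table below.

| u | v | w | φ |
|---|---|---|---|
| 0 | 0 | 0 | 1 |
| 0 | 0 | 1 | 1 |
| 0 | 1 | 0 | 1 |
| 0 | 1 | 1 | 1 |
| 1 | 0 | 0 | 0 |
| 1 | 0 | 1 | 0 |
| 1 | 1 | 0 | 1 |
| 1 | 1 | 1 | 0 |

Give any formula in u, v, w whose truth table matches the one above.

φ(u, v, w) = ((((u · v') · w') + ((u · v') · w)) + ((u · v) · w))'

The 0-rows are (1,0,0), (1,0,1), (1,1,1). Take each as a conjunction (u·¬v·¬w, u·¬v·w, u·v·w), form their disjunction, and complement — that gives a formula that is 1 everywhere φ is.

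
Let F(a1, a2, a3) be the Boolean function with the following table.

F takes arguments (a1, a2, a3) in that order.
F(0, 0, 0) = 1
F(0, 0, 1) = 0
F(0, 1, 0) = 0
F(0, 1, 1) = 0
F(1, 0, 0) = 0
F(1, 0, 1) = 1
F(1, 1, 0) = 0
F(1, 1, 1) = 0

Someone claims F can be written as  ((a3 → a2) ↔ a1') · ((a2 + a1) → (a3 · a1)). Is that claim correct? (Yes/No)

Yes

Test each input against both F and the formula:
  a1=0, a2=0, a3=0: formula gives 1, F = 1 ✓
  a1=0, a2=0, a3=1: formula gives 0, F = 0 ✓
  a1=0, a2=1, a3=0: formula gives 0, F = 0 ✓
  a1=0, a2=1, a3=1: formula gives 0, F = 0 ✓
  a1=1, a2=0, a3=0: formula gives 0, F = 0 ✓
  … (the remaining 3 rows also agree.)
All 8 rows match — the expression computes F exactly.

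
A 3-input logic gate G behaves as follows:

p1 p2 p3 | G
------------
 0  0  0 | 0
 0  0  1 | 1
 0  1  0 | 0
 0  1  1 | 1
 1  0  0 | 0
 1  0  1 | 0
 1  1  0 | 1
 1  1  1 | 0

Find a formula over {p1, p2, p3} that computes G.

Collect the rows where G=1 — (0,0,1), (0,1,1), (1,1,0) — and write one minterm per row: ¬p1·¬p2·p3, ¬p1·p2·p3, p1·p2·¬p3. Their union (logical OR) reproduces the table exactly.

G(p1, p2, p3) = (((not p1 and not p2) and p3) or ((not p1 and p2) and p3)) or ((p1 and p2) and not p3)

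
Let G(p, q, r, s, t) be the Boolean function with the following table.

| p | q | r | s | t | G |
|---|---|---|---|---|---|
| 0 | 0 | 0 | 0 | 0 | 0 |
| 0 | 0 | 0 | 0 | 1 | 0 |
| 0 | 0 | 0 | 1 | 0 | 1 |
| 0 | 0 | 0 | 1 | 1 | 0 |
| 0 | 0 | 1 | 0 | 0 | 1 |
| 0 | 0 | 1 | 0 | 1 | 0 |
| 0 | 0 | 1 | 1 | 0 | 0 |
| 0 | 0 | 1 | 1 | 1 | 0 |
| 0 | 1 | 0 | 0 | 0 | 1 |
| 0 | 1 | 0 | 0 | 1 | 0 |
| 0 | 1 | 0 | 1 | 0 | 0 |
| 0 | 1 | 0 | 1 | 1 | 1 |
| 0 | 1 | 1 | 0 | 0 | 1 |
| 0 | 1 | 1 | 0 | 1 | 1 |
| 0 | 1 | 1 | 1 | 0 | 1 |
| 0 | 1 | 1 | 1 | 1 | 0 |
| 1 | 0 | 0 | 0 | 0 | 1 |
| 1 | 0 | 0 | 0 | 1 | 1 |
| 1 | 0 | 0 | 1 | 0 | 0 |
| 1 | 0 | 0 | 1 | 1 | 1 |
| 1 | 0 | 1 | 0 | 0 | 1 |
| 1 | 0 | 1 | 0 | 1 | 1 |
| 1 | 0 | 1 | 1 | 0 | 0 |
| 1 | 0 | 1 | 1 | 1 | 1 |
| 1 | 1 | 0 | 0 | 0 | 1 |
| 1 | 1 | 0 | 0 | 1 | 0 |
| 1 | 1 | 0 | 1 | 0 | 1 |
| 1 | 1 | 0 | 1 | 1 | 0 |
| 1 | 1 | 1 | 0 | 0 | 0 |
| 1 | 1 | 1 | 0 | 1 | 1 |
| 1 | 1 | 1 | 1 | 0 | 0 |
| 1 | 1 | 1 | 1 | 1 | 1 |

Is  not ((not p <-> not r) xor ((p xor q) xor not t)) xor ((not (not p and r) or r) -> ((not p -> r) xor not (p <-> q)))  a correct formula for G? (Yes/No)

Evaluate not ((not p <-> not r) xor ((p xor q) xor not t)) xor ((not (not p and r) or r) -> ((not p -> r) xor not (p <-> q))) on each row and compare to G:
  p=0, q=0, r=0, s=0, t=0: formula gives 1, but G = 0 ✗
Row (0,0,0,0,0) is a counterexample, so the formula is not equivalent to G.

No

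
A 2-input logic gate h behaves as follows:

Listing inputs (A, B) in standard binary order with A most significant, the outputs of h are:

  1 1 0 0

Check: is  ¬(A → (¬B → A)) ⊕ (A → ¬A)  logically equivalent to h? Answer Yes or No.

Evaluate ¬(A → (¬B → A)) ⊕ (A → ¬A) on each row and compare to h:
  A=0, B=0: formula gives 1, h = 1 ✓
  A=0, B=1: formula gives 1, h = 1 ✓
  A=1, B=0: formula gives 0, h = 0 ✓
  A=1, B=1: formula gives 0, h = 0 ✓
All 4 rows match — the expression computes h exactly.

Yes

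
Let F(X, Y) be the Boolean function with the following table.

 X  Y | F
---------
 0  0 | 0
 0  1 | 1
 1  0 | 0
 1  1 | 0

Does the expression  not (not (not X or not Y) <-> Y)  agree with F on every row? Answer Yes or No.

Test each input against both F and the formula:
  X=0, Y=0: formula gives 0, F = 0 ✓
  X=0, Y=1: formula gives 1, F = 1 ✓
  X=1, Y=0: formula gives 0, F = 0 ✓
  X=1, Y=1: formula gives 0, F = 0 ✓
All 4 rows match — the expression computes F exactly.

Yes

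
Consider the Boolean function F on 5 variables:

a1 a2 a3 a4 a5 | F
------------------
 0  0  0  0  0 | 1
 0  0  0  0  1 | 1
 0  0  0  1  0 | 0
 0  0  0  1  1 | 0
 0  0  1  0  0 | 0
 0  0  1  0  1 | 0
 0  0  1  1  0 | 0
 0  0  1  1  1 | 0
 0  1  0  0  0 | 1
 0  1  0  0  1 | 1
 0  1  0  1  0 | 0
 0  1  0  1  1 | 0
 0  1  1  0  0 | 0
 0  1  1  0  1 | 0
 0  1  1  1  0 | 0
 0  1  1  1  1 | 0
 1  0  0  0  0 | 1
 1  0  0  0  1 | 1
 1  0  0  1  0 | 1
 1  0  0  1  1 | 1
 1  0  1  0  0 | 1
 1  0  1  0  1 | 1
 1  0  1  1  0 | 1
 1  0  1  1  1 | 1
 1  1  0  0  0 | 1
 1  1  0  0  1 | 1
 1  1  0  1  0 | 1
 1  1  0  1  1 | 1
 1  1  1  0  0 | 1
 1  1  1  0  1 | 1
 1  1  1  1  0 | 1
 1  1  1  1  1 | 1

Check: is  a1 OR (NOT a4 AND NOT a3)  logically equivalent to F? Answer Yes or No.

Yes

Evaluate a1 OR (NOT a4 AND NOT a3) on each row and compare to F:
  a1=0, a2=0, a3=0, a4=0, a5=0: formula gives 1, F = 1 ✓
  a1=0, a2=0, a3=0, a4=0, a5=1: formula gives 1, F = 1 ✓
  a1=0, a2=0, a3=0, a4=1, a5=0: formula gives 0, F = 0 ✓
  a1=0, a2=0, a3=0, a4=1, a5=1: formula gives 0, F = 0 ✓
  …and likewise for the remaining 28 rows.
Every row agrees, so the formula is equivalent.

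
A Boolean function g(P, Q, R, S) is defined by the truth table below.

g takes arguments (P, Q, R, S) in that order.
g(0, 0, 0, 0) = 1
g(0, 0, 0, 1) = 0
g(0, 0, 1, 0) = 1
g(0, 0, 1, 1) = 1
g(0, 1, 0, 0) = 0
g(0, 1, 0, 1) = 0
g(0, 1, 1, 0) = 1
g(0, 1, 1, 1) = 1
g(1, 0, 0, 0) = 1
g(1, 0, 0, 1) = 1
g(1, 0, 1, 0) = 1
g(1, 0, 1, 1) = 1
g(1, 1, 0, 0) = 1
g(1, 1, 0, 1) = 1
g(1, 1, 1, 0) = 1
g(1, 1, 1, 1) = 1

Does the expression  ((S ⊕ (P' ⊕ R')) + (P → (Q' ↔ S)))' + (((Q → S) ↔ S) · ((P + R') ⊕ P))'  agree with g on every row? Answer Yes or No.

Check the formula against g row by row:
  P=0, Q=0, R=0, S=0: formula gives 1, g = 1 ✓
  P=0, Q=0, R=0, S=1: formula gives 0, g = 0 ✓
  P=0, Q=0, R=1, S=0: formula gives 1, g = 1 ✓
  P=0, Q=0, R=1, S=1: formula gives 1, g = 1 ✓
  …and likewise for the remaining 12 rows.
All 16 rows match — the expression computes g exactly.

Yes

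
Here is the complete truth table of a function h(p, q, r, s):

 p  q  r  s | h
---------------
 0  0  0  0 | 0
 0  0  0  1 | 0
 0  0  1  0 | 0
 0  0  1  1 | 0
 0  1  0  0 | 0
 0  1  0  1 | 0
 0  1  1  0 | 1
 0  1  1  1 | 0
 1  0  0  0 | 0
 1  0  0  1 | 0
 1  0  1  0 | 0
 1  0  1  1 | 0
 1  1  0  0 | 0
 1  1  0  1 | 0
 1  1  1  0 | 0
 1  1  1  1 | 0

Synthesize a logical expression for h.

Only row (0,1,1,0) gives 1. That row's minterm ¬p·q·r·¬s is h directly.

h(p, q, r, s) = ((NOT p AND q) AND r) AND NOT s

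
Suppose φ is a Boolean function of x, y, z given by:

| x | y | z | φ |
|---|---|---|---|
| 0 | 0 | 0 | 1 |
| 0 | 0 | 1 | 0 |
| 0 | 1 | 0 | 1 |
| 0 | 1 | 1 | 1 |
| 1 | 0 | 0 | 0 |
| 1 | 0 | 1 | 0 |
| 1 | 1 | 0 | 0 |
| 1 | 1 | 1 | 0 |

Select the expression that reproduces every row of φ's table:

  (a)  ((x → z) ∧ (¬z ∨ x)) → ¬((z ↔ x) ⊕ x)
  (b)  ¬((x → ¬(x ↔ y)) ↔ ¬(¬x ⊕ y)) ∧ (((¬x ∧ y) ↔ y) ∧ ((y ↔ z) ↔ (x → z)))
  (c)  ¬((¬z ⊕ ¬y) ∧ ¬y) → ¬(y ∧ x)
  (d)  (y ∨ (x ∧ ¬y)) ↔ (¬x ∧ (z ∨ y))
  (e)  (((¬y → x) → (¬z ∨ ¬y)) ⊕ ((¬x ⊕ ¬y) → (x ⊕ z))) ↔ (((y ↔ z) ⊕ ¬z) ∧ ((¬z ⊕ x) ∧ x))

(a): at (0,0,0) it gives 0, but φ = 1 — eliminated.
(b): at (0,1,0) it gives 0, but φ = 1 — eliminated.
(c): at (0,0,1) it gives 1, but φ = 0 — eliminated.
(e): at (0,0,1) it gives 1, but φ = 0 — eliminated.
Only (d) survives; checking it on all 8 rows confirms it matches φ.

d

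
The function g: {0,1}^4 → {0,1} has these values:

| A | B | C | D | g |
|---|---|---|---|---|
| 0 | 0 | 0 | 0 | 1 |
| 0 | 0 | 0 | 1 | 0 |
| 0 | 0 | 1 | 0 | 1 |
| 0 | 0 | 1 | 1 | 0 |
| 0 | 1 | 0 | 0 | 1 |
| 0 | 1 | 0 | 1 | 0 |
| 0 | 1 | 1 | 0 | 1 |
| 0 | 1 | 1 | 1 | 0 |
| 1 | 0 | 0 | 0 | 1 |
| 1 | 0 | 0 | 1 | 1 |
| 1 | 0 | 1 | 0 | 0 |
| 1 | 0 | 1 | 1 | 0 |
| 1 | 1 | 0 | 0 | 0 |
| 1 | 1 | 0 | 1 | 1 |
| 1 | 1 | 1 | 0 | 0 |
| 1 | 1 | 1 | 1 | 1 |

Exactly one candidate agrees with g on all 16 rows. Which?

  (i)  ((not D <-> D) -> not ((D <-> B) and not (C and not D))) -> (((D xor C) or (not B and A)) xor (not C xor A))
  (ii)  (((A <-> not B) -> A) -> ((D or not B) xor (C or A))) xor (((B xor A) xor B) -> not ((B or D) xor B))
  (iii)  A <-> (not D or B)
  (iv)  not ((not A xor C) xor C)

i

(ii): at (0,0,0,0) it gives 0, but g = 1 — eliminated.
(iii): at (0,0,0,0) it gives 0, but g = 1 — eliminated.
(iv): at (0,0,0,0) it gives 0, but g = 1 — eliminated.
That leaves (i). Evaluating it on every row reproduces the table of g exactly.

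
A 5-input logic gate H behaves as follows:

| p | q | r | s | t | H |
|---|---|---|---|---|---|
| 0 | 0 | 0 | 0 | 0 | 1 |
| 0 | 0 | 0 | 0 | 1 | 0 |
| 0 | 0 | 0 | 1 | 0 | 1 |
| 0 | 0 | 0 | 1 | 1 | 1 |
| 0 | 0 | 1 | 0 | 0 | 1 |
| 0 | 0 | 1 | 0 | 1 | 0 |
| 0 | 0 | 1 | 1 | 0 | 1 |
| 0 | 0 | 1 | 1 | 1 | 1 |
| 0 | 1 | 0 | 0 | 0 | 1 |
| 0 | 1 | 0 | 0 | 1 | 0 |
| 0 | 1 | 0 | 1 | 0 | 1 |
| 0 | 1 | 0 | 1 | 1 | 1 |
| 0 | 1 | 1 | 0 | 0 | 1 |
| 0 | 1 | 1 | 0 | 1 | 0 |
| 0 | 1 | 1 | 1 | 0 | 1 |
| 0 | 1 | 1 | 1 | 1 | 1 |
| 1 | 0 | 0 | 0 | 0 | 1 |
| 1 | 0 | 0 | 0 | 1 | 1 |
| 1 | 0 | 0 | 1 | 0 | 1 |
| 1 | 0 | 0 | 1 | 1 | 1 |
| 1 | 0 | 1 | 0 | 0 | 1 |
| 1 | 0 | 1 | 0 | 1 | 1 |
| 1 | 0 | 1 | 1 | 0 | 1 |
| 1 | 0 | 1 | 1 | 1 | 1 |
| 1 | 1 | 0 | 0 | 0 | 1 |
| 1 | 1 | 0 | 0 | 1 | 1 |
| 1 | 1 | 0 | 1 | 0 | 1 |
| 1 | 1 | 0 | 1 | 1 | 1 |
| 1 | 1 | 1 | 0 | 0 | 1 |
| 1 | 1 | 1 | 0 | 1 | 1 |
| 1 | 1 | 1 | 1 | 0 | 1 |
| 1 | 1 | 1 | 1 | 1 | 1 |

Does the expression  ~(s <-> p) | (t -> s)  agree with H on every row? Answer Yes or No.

Evaluate ~(s <-> p) | (t -> s) on each row and compare to H:
  p=0, q=0, r=0, s=0, t=0: formula gives 1, H = 1 ✓
  p=0, q=0, r=0, s=0, t=1: formula gives 0, H = 0 ✓
  p=0, q=0, r=0, s=1, t=0: formula gives 1, H = 1 ✓
  p=0, q=0, r=0, s=1, t=1: formula gives 1, H = 1 ✓
  … (the remaining 28 rows also agree.)
Every row agrees, so the formula is equivalent.

Yes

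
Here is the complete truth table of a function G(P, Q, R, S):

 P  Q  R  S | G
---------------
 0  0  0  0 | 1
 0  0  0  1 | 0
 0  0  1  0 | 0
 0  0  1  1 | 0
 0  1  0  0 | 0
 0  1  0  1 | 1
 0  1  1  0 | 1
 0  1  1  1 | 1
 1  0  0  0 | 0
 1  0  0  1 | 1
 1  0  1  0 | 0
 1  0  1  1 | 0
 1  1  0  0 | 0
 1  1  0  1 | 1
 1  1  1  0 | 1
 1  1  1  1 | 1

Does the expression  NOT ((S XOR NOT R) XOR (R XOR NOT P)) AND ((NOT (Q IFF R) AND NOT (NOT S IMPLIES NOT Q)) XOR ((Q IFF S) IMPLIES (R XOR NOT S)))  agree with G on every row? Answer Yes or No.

No

Evaluate NOT ((S XOR NOT R) XOR (R XOR NOT P)) AND ((NOT (Q IFF R) AND NOT (NOT S IMPLIES NOT Q)) XOR ((Q IFF S) IMPLIES (R XOR NOT S))) on each row and compare to G:
  P=0, Q=0, R=0, S=0: formula gives 1, G = 1 ✓
  P=0, Q=0, R=0, S=1: formula gives 0, G = 0 ✓
  P=0, Q=0, R=1, S=0: formula gives 0, G = 0 ✓
  P=0, Q=0, R=1, S=1: formula gives 0, G = 0 ✓
  …
  P=0, Q=1, R=0, S=1: formula gives 0, but G = 1 ✗
Row (0,1,0,1) is a counterexample, so the formula is not equivalent to G.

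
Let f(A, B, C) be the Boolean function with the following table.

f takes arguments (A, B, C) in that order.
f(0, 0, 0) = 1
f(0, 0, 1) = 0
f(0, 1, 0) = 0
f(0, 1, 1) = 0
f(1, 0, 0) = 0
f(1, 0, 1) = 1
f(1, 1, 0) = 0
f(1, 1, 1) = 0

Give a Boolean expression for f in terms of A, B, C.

The 1-rows are (0,0,0), (1,0,1). Each contributes one minterm — ¬A·¬B·¬C; A·¬B·C — and their disjunction is a sum-of-products form of f.

f(A, B, C) = ((NOT A AND NOT B) AND NOT C) OR ((A AND NOT B) AND C)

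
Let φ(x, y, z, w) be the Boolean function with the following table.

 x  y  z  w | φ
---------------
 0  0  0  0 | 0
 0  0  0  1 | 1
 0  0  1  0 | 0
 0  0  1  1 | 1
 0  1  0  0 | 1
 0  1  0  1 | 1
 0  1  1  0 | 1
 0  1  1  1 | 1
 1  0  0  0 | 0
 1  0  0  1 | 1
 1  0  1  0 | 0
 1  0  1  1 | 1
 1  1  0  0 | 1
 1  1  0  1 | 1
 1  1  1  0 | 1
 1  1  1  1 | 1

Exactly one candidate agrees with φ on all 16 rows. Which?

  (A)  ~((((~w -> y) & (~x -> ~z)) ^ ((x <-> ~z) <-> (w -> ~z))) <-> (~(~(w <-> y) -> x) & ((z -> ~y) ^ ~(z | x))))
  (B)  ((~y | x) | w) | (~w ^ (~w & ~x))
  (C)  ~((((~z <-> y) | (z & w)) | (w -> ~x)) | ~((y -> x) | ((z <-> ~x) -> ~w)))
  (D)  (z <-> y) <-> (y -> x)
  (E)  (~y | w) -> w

(A) fails at (0,0,1,0): the formula yields 1, φ is 0.
(B) fails at (0,0,0,0): the formula yields 1, φ is 0.
(C) fails at (0,0,0,1): the formula yields 0, φ is 1.
(D) fails at (0,0,0,0): the formula yields 1, φ is 0.
Only (E) survives; checking it on all 16 rows confirms it matches φ.

E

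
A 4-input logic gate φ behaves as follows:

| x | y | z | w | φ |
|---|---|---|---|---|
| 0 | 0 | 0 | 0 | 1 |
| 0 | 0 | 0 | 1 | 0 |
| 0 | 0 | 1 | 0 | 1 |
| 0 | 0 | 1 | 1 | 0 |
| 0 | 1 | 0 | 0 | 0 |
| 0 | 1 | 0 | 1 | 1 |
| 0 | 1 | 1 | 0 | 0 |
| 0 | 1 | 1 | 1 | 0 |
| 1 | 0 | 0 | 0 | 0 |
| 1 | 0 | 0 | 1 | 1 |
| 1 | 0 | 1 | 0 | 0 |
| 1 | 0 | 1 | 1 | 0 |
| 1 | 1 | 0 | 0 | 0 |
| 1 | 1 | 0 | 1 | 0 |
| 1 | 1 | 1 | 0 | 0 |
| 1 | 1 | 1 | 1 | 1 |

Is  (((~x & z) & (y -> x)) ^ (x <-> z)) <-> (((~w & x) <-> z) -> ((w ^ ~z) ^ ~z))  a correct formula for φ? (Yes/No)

No

Check the formula against φ row by row:
  x=0, y=0, z=0, w=0: formula gives 0, but φ = 1 ✗
Since they disagree at (0,0,0,0), the expression is not a correct formula for φ.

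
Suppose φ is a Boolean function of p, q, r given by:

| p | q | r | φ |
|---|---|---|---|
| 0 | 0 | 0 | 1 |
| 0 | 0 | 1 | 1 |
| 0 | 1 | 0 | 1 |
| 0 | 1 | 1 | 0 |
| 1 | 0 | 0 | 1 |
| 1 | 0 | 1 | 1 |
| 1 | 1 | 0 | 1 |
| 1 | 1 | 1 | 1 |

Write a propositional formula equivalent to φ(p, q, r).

φ(p, q, r) = ¬((¬p ∧ q) ∧ r)

φ is 0 on exactly one input, (0,1,1), whose minterm is ¬p·q·r. So φ is the negation of that single conjunction.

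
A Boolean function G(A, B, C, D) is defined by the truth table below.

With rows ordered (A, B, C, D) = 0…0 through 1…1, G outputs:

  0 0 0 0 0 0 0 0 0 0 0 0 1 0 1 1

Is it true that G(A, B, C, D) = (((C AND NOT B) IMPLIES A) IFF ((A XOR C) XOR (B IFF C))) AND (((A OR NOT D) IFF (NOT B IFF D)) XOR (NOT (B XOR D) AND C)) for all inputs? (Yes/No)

Test each input against both G and the formula:
  A=0, B=0, C=0, D=0: formula gives 0, G = 0 ✓
  A=0, B=0, C=0, D=1: formula gives 0, G = 0 ✓
  A=0, B=0, C=1, D=0: formula gives 0, G = 0 ✓
  A=0, B=0, C=1, D=1: formula gives 0, G = 0 ✓
  … (the remaining 12 rows also agree.)
All 16 rows match — the expression computes G exactly.

Yes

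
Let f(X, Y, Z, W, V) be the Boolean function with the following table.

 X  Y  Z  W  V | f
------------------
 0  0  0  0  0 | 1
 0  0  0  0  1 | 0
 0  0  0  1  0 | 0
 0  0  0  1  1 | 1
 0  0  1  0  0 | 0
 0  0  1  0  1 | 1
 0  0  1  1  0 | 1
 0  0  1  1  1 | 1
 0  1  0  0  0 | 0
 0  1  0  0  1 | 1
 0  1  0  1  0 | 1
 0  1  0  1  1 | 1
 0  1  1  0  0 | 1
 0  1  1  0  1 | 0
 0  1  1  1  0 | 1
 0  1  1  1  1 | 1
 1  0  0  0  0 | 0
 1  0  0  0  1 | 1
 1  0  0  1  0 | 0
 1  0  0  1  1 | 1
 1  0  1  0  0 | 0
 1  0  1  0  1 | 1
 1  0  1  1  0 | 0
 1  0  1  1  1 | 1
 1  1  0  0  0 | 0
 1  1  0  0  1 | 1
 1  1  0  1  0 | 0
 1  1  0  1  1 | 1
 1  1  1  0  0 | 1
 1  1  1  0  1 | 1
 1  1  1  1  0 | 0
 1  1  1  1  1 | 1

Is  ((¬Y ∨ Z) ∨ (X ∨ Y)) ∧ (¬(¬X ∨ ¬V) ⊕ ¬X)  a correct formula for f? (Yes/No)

Evaluate ((¬Y ∨ Z) ∨ (X ∨ Y)) ∧ (¬(¬X ∨ ¬V) ⊕ ¬X) on each row and compare to f:
  X=0, Y=0, Z=0, W=0, V=0: formula gives 1, f = 1 ✓
  X=0, Y=0, Z=0, W=0, V=1: formula gives 1, but f = 0 ✗
Since they disagree at (0,0,0,0,1), the expression is not a correct formula for f.

No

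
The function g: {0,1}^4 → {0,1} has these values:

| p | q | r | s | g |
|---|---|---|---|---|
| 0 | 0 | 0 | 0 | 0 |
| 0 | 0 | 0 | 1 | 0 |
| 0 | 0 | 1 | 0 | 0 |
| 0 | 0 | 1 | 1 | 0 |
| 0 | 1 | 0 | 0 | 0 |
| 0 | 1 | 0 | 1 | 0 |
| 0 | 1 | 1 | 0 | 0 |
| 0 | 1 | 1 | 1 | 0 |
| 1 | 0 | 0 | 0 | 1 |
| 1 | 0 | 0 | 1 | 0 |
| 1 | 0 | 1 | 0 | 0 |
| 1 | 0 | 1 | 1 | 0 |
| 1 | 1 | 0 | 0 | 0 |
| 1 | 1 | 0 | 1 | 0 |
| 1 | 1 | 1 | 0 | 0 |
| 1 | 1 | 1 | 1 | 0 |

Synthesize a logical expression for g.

g(p, q, r, s) = ((p ∧ ¬q) ∧ ¬r) ∧ ¬s

Only row (1,0,0,0) gives 1. That row's minterm p·¬q·¬r·¬s is g directly.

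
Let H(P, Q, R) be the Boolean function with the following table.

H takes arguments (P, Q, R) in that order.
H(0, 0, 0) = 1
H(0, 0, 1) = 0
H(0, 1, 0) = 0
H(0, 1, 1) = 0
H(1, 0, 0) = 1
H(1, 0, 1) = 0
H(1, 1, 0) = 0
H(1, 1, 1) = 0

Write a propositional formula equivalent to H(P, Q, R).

Collect the rows where H=1 — (0,0,0), (1,0,0) — and write one minterm per row: ¬P·¬Q·¬R, P·¬Q·¬R. Their union (logical OR) reproduces the table exactly.

H(P, Q, R) = ((~P & ~Q) & ~R) | ((P & ~Q) & ~R)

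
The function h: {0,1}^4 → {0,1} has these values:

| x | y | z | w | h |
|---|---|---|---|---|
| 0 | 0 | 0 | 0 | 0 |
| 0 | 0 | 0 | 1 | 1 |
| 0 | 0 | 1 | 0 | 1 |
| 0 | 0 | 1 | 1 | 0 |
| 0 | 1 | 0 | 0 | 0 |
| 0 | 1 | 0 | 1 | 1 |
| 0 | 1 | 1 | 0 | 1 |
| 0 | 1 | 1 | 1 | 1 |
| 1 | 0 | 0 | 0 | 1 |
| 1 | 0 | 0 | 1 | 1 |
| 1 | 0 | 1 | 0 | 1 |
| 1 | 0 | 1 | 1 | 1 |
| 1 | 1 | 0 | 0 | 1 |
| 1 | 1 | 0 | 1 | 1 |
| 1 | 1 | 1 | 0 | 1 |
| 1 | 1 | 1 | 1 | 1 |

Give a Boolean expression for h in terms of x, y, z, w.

The 0-rows are (0,0,0,0), (0,0,1,1), (0,1,0,0). Take each as a conjunction (¬x·¬y·¬z·¬w, ¬x·¬y·z·w, ¬x·y·¬z·¬w), form their disjunction, and complement — that gives a formula that is 1 everywhere h is.

h(x, y, z, w) = (((((x' · y') · z') · w') + (((x' · y') · z) · w)) + (((x' · y) · z') · w'))'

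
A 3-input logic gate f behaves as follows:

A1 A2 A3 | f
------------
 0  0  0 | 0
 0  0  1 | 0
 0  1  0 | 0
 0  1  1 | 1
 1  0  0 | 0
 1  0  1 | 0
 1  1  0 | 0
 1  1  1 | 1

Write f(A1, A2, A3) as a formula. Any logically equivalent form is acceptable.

f(A1, A2, A3) = ((¬A1 ∧ A2) ∧ A3) ∨ ((A1 ∧ A2) ∧ A3)

The 1-rows are (0,1,1), (1,1,1). Each contributes one minterm — ¬A1·A2·A3; A1·A2·A3 — and their disjunction is a sum-of-products form of f.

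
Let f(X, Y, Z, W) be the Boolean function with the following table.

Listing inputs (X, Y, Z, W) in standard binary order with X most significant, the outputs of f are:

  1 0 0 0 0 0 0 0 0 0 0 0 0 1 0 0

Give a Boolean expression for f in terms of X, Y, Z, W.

f(X, Y, Z, W) = (((X' · Y') · Z') · W') + (((X · Y) · Z') · W)

f=1 on 2 inputs: (0,0,0,0), (1,1,0,1). Reading each as a conjunction of literals (¬X·¬Y·¬Z·¬W, X·Y·¬Z·W) and taking the OR gives the canonical DNF.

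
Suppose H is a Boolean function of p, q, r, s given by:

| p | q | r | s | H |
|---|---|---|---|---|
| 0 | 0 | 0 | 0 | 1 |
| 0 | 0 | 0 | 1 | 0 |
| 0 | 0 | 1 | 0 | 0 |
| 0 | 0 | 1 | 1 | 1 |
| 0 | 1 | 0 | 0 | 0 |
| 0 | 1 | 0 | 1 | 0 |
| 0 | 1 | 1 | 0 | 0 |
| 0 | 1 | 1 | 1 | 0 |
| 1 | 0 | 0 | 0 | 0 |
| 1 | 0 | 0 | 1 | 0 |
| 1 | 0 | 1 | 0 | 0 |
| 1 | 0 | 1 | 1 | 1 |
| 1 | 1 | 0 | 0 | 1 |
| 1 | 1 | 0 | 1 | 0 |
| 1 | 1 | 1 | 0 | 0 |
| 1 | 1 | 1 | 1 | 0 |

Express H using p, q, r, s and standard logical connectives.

H(p, q, r, s) = (((((NOT p AND NOT q) AND NOT r) AND NOT s) OR (((NOT p AND NOT q) AND r) AND s)) OR (((p AND NOT q) AND r) AND s)) OR (((p AND q) AND NOT r) AND NOT s)

Collect the rows where H=1 — (0,0,0,0), (0,0,1,1), (1,0,1,1), (1,1,0,0) — and write one minterm per row: ¬p·¬q·¬r·¬s, ¬p·¬q·r·s, p·¬q·r·s, p·q·¬r·¬s. Their union (logical OR) reproduces the table exactly.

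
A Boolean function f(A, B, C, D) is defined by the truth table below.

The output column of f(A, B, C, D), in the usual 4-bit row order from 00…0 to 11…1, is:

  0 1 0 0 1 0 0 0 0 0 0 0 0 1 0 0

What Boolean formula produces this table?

The 1-rows are (0,0,0,1), (0,1,0,0), (1,1,0,1). Each contributes one minterm — ¬A·¬B·¬C·D; ¬A·B·¬C·¬D; A·B·¬C·D — and their disjunction is a sum-of-products form of f.

f(A, B, C, D) = ((((¬A ∧ ¬B) ∧ ¬C) ∧ D) ∨ (((¬A ∧ B) ∧ ¬C) ∧ ¬D)) ∨ (((A ∧ B) ∧ ¬C) ∧ D)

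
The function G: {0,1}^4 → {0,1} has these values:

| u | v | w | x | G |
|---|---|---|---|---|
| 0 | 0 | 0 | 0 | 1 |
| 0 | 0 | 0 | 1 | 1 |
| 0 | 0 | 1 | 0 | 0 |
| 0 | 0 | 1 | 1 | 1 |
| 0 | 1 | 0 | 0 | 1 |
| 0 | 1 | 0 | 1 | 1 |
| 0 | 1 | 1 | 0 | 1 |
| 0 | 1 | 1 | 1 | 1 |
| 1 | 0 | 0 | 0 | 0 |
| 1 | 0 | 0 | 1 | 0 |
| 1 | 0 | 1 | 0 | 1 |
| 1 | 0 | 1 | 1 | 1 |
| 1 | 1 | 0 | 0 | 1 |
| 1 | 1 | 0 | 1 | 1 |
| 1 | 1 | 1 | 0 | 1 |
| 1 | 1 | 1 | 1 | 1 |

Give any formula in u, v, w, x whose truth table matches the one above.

G(u, v, w, x) = ¬(((((¬u ∧ ¬v) ∧ w) ∧ ¬x) ∨ (((u ∧ ¬v) ∧ ¬w) ∧ ¬x)) ∨ (((u ∧ ¬v) ∧ ¬w) ∧ x))

G is 0 on only 3 rows — (0,0,1,0), (1,0,0,0), (1,0,0,1). Writing each as a minterm (¬u·¬v·w·¬x, u·¬v·¬w·¬x, u·¬v·¬w·x) and OR-ing them characterizes exactly where G=0, so G is the negation of that disjunction.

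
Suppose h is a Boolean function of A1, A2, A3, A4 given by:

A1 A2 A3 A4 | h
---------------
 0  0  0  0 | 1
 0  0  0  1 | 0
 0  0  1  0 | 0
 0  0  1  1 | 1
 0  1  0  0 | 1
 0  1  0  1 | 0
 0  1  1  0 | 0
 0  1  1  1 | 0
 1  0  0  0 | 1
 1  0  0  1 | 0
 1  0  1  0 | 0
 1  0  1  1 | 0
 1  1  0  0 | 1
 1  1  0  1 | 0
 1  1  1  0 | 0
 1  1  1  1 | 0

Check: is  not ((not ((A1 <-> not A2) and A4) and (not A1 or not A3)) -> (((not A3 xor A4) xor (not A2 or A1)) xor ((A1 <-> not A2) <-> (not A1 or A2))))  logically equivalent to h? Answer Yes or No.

Evaluate not ((not ((A1 <-> not A2) and A4) and (not A1 or not A3)) -> (((not A3 xor A4) xor (not A2 or A1)) xor ((A1 <-> not A2) <-> (not A1 or A2)))) on each row and compare to h:
  A1=0, A2=0, A3=0, A4=0: formula gives 1, h = 1 ✓
  A1=0, A2=0, A3=0, A4=1: formula gives 0, h = 0 ✓
  A1=0, A2=0, A3=1, A4=0: formula gives 0, h = 0 ✓
  A1=0, A2=0, A3=1, A4=1: formula gives 1, h = 1 ✓
  … (the remaining 12 rows also agree.)
All 16 rows match — the expression computes h exactly.

Yes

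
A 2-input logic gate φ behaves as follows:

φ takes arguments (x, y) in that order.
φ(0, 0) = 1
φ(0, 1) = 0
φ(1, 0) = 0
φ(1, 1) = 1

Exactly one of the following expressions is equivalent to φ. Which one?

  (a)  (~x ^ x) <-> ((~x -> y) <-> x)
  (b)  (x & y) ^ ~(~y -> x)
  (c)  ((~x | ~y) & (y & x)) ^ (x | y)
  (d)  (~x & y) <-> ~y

(a): at (1,0) it gives 1, but φ = 0 — eliminated.
(c): at (0,0) it gives 0, but φ = 1 — eliminated.
(d): at (0,0) it gives 0, but φ = 1 — eliminated.
(b) is the remaining candidate, and it agrees with φ on all 4 inputs.

b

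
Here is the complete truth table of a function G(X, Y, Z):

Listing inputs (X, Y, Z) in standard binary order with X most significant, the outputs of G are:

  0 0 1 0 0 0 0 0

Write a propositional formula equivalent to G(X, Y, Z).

G is 1 on exactly one input, (0,1,0), whose minterm is ¬X·Y·¬Z. So G is just that conjunction.

G(X, Y, Z) = (not X and Y) and not Z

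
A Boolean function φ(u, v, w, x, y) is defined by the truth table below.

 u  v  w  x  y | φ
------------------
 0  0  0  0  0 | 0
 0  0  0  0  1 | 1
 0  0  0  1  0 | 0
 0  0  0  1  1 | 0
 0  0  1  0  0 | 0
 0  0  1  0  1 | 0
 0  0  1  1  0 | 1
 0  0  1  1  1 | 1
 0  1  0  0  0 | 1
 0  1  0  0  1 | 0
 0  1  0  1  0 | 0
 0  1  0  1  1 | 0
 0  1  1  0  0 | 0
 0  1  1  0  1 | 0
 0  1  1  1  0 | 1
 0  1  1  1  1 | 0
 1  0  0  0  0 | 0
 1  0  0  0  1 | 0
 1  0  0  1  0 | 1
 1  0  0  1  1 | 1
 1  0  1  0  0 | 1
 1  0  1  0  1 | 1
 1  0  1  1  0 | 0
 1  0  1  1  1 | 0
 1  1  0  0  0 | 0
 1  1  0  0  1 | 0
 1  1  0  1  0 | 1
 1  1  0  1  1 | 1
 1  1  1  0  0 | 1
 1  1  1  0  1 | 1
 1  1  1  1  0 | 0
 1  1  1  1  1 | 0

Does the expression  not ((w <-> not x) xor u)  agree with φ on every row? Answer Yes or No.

Check the formula against φ row by row:
  u=0, v=0, w=0, x=0, y=0: formula gives 1, but φ = 0 ✗
A single disagreement suffices: at (0,0,0,0,0) they differ, so the formula does not compute φ.

No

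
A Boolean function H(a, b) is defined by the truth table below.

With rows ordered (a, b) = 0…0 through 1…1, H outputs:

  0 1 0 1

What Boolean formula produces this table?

H(a, b) = b

The output simply equals b.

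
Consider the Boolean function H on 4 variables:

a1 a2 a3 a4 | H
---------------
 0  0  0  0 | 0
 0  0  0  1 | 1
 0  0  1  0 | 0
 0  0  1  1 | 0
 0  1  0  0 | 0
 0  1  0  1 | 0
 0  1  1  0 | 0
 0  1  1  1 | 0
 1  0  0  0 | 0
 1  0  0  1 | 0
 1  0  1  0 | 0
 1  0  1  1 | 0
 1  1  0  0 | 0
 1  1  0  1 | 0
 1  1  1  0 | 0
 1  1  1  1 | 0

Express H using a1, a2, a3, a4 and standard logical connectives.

Only row (0,0,0,1) gives 1. That row's minterm ¬a1·¬a2·¬a3·a4 is H directly.

H(a1, a2, a3, a4) = ((~a1 & ~a2) & ~a3) & a4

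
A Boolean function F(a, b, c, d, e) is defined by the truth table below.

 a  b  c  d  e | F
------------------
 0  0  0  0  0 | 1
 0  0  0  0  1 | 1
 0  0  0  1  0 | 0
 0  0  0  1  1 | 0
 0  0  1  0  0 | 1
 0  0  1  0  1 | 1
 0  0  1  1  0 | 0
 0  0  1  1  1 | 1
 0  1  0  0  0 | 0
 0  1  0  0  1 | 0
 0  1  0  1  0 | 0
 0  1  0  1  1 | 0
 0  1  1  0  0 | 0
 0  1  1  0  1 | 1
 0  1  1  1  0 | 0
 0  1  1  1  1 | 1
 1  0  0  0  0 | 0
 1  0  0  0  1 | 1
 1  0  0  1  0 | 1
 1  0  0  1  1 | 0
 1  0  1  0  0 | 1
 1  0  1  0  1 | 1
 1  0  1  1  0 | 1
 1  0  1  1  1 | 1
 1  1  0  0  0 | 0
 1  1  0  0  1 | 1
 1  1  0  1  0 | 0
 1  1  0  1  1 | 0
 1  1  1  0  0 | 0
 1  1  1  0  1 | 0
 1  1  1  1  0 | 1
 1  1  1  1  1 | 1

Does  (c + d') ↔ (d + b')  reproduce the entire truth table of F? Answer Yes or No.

Check the formula against F row by row:
  a=0, b=0, c=0, d=0, e=0: formula gives 1, F = 1 ✓
  a=0, b=0, c=0, d=0, e=1: formula gives 1, F = 1 ✓
  a=0, b=0, c=0, d=1, e=0: formula gives 0, F = 0 ✓
  a=0, b=0, c=0, d=1, e=1: formula gives 0, F = 0 ✓
  …
  a=0, b=0, c=1, d=1, e=0: formula gives 1, but F = 0 ✗
A single disagreement suffices: at (0,0,1,1,0) they differ, so the formula does not compute F.

No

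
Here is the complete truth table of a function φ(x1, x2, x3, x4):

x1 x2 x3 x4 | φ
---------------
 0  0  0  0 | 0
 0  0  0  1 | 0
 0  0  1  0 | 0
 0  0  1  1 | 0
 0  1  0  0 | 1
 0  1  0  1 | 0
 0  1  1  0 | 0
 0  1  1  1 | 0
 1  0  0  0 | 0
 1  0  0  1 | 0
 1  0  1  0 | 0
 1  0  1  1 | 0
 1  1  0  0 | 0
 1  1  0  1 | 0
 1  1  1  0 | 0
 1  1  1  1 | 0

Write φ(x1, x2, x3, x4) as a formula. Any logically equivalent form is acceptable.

Only row (0,1,0,0) gives 1. That row's minterm ¬x1·x2·¬x3·¬x4 is φ directly.

φ(x1, x2, x3, x4) = ((¬x1 ∧ x2) ∧ ¬x3) ∧ ¬x4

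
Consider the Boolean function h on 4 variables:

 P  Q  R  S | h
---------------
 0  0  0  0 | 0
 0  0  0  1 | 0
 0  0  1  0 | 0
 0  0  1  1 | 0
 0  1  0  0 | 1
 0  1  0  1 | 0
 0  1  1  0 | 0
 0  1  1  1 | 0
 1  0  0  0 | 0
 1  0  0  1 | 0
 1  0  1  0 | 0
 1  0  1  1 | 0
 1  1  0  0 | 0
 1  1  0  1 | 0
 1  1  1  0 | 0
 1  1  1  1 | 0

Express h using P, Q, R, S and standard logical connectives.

h(P, Q, R, S) = ((~P & Q) & ~R) & ~S

Only row (0,1,0,0) gives 1. That row's minterm ¬P·Q·¬R·¬S is h directly.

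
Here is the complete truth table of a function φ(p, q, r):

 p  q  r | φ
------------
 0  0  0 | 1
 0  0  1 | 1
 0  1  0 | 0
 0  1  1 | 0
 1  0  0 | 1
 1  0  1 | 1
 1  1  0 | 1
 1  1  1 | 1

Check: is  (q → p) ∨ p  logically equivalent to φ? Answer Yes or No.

Yes

Evaluate (q → p) ∨ p on each row and compare to φ:
  p=0, q=0, r=0: formula gives 1, φ = 1 ✓
  p=0, q=0, r=1: formula gives 1, φ = 1 ✓
  p=0, q=1, r=0: formula gives 0, φ = 0 ✓
  p=0, q=1, r=1: formula gives 0, φ = 0 ✓
  p=1, q=0, r=0: formula gives 1, φ = 1 ✓
  … (the remaining 3 rows also agree.)
No disagreement on any input; they are logically equivalent.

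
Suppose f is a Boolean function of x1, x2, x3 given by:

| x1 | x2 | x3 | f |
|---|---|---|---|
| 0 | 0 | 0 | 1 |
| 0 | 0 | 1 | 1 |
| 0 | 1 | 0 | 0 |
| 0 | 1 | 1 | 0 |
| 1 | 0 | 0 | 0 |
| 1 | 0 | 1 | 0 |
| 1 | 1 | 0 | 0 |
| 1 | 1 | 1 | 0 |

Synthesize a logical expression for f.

f(x1, x2, x3) = ((not x1 and not x2) and not x3) or ((not x1 and not x2) and x3)

Collect the rows where f=1 — (0,0,0), (0,0,1) — and write one minterm per row: ¬x1·¬x2·¬x3, ¬x1·¬x2·x3. Their union (logical OR) reproduces the table exactly.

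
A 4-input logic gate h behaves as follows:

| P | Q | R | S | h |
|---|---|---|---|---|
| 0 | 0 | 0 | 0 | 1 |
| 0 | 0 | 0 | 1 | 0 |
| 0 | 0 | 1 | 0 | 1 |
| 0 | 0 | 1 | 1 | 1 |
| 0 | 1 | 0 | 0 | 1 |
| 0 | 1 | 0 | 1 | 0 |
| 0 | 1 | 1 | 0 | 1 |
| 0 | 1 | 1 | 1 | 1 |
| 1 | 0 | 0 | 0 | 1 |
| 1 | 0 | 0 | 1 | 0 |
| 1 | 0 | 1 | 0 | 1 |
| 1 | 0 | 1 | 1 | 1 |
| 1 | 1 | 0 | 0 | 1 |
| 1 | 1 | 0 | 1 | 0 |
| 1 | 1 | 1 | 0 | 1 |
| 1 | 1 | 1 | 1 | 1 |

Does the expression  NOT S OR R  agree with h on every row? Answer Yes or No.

Yes

Check the formula against h row by row:
  P=0, Q=0, R=0, S=0: formula gives 1, h = 1 ✓
  P=0, Q=0, R=0, S=1: formula gives 0, h = 0 ✓
  P=0, Q=0, R=1, S=0: formula gives 1, h = 1 ✓
  P=0, Q=0, R=1, S=1: formula gives 1, h = 1 ✓
  …and likewise for the remaining 12 rows.
Every row agrees, so the formula is equivalent.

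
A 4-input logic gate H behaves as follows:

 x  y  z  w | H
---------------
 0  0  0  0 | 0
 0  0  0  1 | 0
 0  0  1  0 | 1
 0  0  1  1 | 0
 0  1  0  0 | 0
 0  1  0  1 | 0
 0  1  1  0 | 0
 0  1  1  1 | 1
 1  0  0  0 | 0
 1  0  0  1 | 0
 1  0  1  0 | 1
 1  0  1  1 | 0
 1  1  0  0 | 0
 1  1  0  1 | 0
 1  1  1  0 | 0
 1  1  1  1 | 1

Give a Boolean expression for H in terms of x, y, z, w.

H(x, y, z, w) = (((((x' · y') · z) · w') + (((x' · y) · z) · w)) + (((x · y') · z) · w')) + (((x · y) · z) · w)

Collect the rows where H=1 — (0,0,1,0), (0,1,1,1), (1,0,1,0), (1,1,1,1) — and write one minterm per row: ¬x·¬y·z·¬w, ¬x·y·z·w, x·¬y·z·¬w, x·y·z·w. Their union (logical OR) reproduces the table exactly.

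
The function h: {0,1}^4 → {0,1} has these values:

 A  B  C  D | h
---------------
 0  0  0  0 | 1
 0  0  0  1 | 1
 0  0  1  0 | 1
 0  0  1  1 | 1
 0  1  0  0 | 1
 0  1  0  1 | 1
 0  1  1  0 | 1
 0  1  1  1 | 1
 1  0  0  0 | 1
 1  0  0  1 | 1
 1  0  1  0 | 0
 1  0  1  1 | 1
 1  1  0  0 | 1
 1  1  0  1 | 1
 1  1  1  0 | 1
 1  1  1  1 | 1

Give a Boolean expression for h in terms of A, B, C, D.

h(A, B, C, D) = ¬(((A ∧ ¬B) ∧ C) ∧ ¬D)

h is 0 on exactly one input, (1,0,1,0), whose minterm is A·¬B·C·¬D. So h is the negation of that single conjunction.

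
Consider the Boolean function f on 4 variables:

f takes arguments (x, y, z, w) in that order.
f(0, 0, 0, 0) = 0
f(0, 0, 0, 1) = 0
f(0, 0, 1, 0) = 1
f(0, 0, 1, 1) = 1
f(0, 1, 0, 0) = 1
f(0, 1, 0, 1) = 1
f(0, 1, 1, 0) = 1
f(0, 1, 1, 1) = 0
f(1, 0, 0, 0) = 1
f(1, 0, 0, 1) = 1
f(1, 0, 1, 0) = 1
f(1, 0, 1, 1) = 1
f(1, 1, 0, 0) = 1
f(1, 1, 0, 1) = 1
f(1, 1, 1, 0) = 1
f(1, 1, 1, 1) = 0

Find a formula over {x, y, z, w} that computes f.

f(x, y, z, w) = ~((((((~x & ~y) & ~z) & ~w) | (((~x & ~y) & ~z) & w)) | (((~x & y) & z) & w)) | (((x & y) & z) & w))

There are just 4 zero rows: (0,0,0,0), (0,0,0,1), (0,1,1,1), (1,1,1,1). Their minterms are ¬x·¬y·¬z·¬w, ¬x·¬y·¬z·w, ¬x·y·z·w, x·y·z·w; the OR of those covers precisely the 0-outputs, and negating it yields f.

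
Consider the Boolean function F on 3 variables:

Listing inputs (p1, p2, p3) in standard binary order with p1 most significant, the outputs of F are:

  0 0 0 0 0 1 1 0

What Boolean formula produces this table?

The 1-rows are (1,0,1), (1,1,0). Each contributes one minterm — p1·¬p2·p3; p1·p2·¬p3 — and their disjunction is a sum-of-products form of F.

F(p1, p2, p3) = ((p1 AND NOT p2) AND p3) OR ((p1 AND p2) AND NOT p3)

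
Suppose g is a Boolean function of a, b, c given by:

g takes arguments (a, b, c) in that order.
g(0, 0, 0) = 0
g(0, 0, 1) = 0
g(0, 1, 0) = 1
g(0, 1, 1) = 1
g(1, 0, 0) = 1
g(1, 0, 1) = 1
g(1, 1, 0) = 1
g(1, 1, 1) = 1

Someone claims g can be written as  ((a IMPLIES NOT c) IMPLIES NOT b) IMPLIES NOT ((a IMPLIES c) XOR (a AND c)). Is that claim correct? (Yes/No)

Test each input against both g and the formula:
  a=0, b=0, c=0: formula gives 0, g = 0 ✓
  a=0, b=0, c=1: formula gives 0, g = 0 ✓
  a=0, b=1, c=0: formula gives 1, g = 1 ✓
  a=0, b=1, c=1: formula gives 1, g = 1 ✓
  a=1, b=0, c=0: formula gives 1, g = 1 ✓
  … (the remaining 3 rows also agree.)
Every row agrees, so the formula is equivalent.

Yes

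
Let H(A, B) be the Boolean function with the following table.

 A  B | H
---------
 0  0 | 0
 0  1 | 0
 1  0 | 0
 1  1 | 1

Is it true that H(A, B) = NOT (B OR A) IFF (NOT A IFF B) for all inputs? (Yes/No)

Yes

Check the formula against H row by row:
  A=0, B=0: formula gives 0, H = 0 ✓
  A=0, B=1: formula gives 0, H = 0 ✓
  A=1, B=0: formula gives 0, H = 0 ✓
  A=1, B=1: formula gives 1, H = 1 ✓
No disagreement on any input; they are logically equivalent.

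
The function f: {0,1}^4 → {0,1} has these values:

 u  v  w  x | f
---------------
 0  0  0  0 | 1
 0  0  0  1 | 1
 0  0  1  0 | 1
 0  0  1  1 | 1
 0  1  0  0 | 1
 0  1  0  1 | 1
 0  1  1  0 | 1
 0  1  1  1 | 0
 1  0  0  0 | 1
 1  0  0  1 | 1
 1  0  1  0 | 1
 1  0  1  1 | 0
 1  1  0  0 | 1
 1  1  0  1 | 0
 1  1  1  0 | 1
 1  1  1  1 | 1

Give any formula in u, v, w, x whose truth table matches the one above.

The 0-rows are (0,1,1,1), (1,0,1,1), (1,1,0,1). Take each as a conjunction (¬u·v·w·x, u·¬v·w·x, u·v·¬w·x), form their disjunction, and complement — that gives a formula that is 1 everywhere f is.

f(u, v, w, x) = ~(((((~u & v) & w) & x) | (((u & ~v) & w) & x)) | (((u & v) & ~w) & x))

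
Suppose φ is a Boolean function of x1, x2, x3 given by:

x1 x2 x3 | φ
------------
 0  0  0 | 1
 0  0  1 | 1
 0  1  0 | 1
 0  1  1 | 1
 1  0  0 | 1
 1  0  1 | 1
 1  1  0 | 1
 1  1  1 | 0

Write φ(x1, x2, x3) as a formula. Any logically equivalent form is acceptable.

φ(x1, x2, x3) = ~((x1 & x2) & x3)

The output is 0 only when every input is 1 — NAND of all inputs.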